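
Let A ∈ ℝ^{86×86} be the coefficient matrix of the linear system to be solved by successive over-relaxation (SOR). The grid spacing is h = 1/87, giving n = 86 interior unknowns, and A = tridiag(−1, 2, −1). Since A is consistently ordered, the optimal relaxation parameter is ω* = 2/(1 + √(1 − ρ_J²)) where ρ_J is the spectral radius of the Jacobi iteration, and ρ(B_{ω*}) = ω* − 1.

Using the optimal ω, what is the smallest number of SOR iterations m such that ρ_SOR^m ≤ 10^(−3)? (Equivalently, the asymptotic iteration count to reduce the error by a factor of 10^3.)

m = 96

[ρ_J] n=86: ρ(B_J) = cos(π/(n+1)) = cos(π/87) = 0.9993481.
√(1−ρ_J²) simplifies to sin(π/87) = 0.0361024.
ω* = 2/(1 + 0.0361024) = 2/1.0361024 = 1.9303111.
Hence ρ(B_{ω*}) = 1.9303111 − 1 = 0.9303111.
(0.9303111)^m ≤ 10^{−3}  ⇒  m·ln(0.9303111) ≤ −3·ln10  ⇒  m ≥ 95.627  ⇒  m = 96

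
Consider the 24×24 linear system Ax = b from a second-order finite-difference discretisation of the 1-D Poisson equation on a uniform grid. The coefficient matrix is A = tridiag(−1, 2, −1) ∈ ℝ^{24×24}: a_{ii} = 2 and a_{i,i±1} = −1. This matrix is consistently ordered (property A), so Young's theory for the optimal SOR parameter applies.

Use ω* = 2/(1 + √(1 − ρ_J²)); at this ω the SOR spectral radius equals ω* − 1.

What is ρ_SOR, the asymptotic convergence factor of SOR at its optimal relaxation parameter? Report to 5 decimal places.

ρ_SOR = 0.77725

n=24: λ(B_J) = 1 − λ(A)/2 = cos(kπ/25); k=1 gives ρ_J = 0.99211.
√(1 − cos²(π/25)) = sin(π/25) ≈ 0.125333.
Then 2/(1+√(1−ρ_J²)) = 2/(1+0.125333); ω* = 2/1.125333 = 1.77725.
and ρ(B_{ω*}) = 1.77725 − 1 = 0.77725.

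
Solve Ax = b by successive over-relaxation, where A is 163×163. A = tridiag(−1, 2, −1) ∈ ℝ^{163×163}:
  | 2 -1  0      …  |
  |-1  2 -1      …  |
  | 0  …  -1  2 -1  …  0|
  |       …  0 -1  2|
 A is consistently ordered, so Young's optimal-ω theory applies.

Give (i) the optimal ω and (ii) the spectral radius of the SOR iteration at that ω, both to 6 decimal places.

With n=163, ρ(Jacobi) = cos(π/164) = 0.999817.
√(1−ρ_J²) simplifies to sin(π/164) = 0.0191549.
ω* = 2/(1+0.0191549) = 1.962410
ρ_SOR = ω* − 1 ≈ 0.962410.

ω* = 1.962410, ρ_SOR = 0.962410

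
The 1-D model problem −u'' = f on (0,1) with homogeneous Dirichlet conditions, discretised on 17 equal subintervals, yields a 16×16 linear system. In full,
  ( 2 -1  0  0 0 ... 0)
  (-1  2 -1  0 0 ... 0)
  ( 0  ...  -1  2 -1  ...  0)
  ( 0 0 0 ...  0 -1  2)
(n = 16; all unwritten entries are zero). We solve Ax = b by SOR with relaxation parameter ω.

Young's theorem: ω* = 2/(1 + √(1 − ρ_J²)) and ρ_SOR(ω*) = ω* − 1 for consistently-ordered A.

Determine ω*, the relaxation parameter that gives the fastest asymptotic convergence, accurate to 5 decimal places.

ω* = 1.68955

spectrum of D⁻¹(L+U) = {cos(kπ/17) : 1≤k≤16}; ρ_J = cos(π/17) = 0.98297.
1 − cos²(π/17) = sin²(π/17) ⇒ √(1−ρ_J²) = sin(π/17) = 0.183750.
Then 2/(1+√(1−ρ_J²)) = 2/(1+0.183750); ω* = 2/1.183750 = 1.68955.
ρ(B_{ω*}) = ω*−1 = 0.68955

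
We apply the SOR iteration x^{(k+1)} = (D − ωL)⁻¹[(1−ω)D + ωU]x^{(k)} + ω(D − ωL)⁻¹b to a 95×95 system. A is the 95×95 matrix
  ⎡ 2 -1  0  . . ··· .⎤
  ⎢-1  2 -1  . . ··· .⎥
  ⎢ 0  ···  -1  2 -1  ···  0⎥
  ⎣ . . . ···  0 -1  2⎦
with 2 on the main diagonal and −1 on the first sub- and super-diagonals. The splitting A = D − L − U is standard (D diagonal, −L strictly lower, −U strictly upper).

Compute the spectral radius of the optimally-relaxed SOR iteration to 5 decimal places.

[ρ_J] n=95: ρ(B_J) = cos(π/(n+1)) = cos(π/96) = 0.99946.
√(1 − cos²(π/96)) = sin(π/96) ≈ 0.032719.
ω* = 2 / (1 + 0.032719) = 2 / 1.032719 ≈ 1.93664.
ρ(B_{ω*}) = ω*−1 = 0.93664

ρ_SOR = 0.93664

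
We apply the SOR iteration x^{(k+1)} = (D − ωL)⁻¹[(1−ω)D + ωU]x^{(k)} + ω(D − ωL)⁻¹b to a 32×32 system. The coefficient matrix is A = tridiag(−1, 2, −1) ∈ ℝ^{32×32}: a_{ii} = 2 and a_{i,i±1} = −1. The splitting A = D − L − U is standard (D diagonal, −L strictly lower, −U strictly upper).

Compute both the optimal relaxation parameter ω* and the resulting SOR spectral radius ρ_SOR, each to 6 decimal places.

ω* = 1.826391, ρ_SOR = 0.826391

With n=32, ρ(Jacobi) = cos(π/33) = 0.995472.
root = sin(π/33) = 0.0950560  (since 1−cos² = sin²).
ω* = 2/(1+0.0950560) = 1.826391
ρ(B_{ω*}) = ω*−1 = 0.826391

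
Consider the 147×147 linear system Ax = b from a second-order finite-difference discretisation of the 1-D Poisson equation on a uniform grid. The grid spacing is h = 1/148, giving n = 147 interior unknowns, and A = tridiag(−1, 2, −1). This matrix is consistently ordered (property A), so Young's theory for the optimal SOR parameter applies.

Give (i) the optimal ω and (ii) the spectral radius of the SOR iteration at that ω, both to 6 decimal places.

ρ_J = max_k |cos(kπ/148)| = cos(π/148) = 0.999775
√(1 − cos²(π/148)) = sin(π/148) ≈ 0.0212254.
So ω* = 2/1.0212254 = 1.958432 (Young).
Hence ρ(B_{ω*}) = 1.958432 − 1 = 0.958432.

ω* = 1.958432, ρ_SOR = 0.958432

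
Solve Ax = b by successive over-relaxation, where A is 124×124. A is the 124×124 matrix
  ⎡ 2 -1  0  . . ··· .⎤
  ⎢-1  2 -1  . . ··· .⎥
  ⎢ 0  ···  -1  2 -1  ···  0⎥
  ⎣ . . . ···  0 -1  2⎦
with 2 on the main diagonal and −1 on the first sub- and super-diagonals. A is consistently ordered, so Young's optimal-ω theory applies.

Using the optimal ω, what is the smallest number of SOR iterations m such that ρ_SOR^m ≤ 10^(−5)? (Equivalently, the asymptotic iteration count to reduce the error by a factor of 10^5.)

m = 230

[ρ_J] n=124: ρ(B_J) = cos(π/(n+1)) = cos(π/125) = 0.9996842.
root = sin(π/125) = 0.0251301  (since 1−cos² = sin²).
[ω*] 2 ÷ (1 + 0.0251301) = 2 ÷ 1.0251301 = 1.9509719.
ρ(B_{ω*}) = ω*−1 = 0.9509719
5·ln10 = 11.5129; −ln(0.9509719) = 0.0502708; m = ⌈11.5129/0.0502708⌉ = ⌈229.018⌉ = 230.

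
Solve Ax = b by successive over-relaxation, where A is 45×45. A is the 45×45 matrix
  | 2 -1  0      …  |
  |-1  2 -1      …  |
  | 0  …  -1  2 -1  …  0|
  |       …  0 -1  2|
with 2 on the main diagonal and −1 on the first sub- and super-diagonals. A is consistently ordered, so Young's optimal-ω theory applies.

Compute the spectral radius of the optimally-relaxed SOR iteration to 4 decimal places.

ρ_SOR = 0.8722

B_J for the 45×45 system has eigenvalues cos(kπ/46); ρ_J = cos(π/46) = 0.9977.
√(1 − cos²(π/46)) = sin(π/46) ≈ 0.06824.
[ω*] 2 ÷ (1 + 0.06824) = 2 ÷ 1.06824 = 1.8722.
At ω = 1.8722 every |λ(B_ω)| = ω−1, so ρ_SOR = 0.8722.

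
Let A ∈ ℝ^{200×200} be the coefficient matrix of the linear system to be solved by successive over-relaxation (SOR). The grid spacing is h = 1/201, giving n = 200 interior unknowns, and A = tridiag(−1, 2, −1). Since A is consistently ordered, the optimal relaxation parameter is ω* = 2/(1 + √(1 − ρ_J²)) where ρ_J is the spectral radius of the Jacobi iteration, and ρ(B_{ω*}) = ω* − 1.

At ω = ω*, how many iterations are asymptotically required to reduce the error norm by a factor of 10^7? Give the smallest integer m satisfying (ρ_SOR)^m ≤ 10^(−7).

ρ_J = max_k |cos(kπ/201)| = cos(π/201) = 0.9998779
1 − cos²(π/201) = sin²(π/201) ⇒ √(1−ρ_J²) = sin(π/201) = 0.0156292.
[ω*] 2 ÷ (1 + 0.0156292) = 2 ÷ 1.0156292 = 1.9692226.
and ρ(B_{ω*}) = 1.9692226 − 1 = 0.9692226.
(0.9692226)^m ≤ 10^{−7}  ⇒  m·ln(0.9692226) ≤ −7·ln10  ⇒  m ≥ 515.598  ⇒  m = 516

m = 516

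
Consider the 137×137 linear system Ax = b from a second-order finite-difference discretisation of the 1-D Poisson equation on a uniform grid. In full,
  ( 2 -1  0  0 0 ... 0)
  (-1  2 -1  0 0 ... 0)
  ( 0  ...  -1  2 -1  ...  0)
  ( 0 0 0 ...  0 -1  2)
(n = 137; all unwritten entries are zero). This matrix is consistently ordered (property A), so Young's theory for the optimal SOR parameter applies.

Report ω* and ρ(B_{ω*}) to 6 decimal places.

n=137: λ(B_J) = 1 − λ(A)/2 = cos(kπ/138); k=1 gives ρ_J = 0.999741.
√(1−ρ_J²) = |sin(π/138)| = 0.0227632
Young: ω* = 2/(1+√(1−ρ_J²)) = 2/(1+0.0227632) = 2/1.0227632 = 1.955487.
[ρ_SOR] ω* − 1 = 0.955487.

ω* = 1.955487, ρ_SOR = 0.955487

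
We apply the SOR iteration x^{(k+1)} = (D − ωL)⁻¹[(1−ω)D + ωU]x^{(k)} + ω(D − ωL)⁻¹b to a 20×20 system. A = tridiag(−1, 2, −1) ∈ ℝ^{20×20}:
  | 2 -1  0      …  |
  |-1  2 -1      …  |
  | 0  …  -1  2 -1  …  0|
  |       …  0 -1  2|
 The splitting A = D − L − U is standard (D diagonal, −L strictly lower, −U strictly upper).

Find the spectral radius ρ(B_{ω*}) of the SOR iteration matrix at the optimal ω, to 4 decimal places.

spectrum of D⁻¹(L+U) = {cos(kπ/21) : 1≤k≤20}; ρ_J = cos(π/21) = 0.9888.
root = sin(π/21) = 0.14904  (since 1−cos² = sin²).
ω* = 2 / (1 + 0.14904) = 2 / 1.14904 ≈ 1.7406.
and ρ(B_{ω*}) = 1.7406 − 1 = 0.7406.

ρ_SOR = 0.7406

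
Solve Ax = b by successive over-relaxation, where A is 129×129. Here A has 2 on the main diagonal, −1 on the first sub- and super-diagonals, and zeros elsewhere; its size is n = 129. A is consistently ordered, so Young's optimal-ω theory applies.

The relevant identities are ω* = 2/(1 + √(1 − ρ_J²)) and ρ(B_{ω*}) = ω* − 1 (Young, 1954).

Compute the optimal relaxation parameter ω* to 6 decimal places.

ω* = 1.952813

ρ_J = max_k |cos(kπ/130)| = cos(π/130) = 0.999708
√(1−ρ_J²) = |sin(π/130)| = 0.0241637
ω* = 2/(1 + 0.0241637) = 2/1.0241637 = 1.952813.
ρ_SOR = ω* − 1 = 1.952813 − 1 = 0.952813.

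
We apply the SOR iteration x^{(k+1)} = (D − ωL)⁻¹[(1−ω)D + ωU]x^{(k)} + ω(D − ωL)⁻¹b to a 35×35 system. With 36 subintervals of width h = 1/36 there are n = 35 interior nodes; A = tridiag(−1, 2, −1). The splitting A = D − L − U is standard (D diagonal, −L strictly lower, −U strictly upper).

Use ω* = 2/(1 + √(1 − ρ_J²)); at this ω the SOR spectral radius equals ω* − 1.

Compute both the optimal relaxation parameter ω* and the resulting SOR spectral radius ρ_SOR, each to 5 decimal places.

n=35: λ(B_J) = 1 − λ(A)/2 = cos(kπ/36); k=1 gives ρ_J = 0.99619.
root = sin(π/36) = 0.087156  (since 1−cos² = sin²).
Young: ω* = 2/(1+√(1−ρ_J²)) = 2/(1+0.087156) = 2/1.087156 = 1.83966.
[ρ_SOR] ω* − 1 = 0.83966.

ω* = 1.83966, ρ_SOR = 0.83966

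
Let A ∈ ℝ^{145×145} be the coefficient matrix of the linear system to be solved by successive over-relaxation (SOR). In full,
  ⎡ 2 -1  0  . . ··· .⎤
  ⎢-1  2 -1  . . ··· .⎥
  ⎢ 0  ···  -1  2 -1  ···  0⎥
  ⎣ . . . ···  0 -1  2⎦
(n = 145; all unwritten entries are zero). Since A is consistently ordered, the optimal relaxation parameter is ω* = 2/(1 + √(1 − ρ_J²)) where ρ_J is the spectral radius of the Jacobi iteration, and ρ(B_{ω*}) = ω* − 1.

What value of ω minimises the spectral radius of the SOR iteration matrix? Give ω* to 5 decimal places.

ω* = 1.95787

[ρ_J] n=145: ρ(B_J) = cos(π/(n+1)) = cos(π/146) = 0.99977.
√(1−ρ_J²) simplifies to sin(π/146) = 0.021516.
So ω* = 2/1.021516 = 1.95787 (Young).
[ρ_SOR] ω* − 1 = 0.95787.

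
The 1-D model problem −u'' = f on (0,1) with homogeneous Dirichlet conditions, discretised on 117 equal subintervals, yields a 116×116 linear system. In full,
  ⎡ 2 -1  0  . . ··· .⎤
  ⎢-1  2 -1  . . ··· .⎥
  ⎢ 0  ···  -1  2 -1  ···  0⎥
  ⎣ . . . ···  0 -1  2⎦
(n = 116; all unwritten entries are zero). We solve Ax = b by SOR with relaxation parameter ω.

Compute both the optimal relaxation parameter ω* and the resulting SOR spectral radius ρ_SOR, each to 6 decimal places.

[ρ_J] n=116: ρ(B_J) = cos(π/(n+1)) = cos(π/117) = 0.999640.
1 − cos²(π/117) = sin²(π/117) ⇒ √(1−ρ_J²) = sin(π/117) = 0.0268480.
[ω*] 2 ÷ (1 + 0.0268480) = 2 ÷ 1.0268480 = 1.947708.
ρ_SOR = ω* − 1 ≈ 0.947708.

ω* = 1.947708, ρ_SOR = 0.947708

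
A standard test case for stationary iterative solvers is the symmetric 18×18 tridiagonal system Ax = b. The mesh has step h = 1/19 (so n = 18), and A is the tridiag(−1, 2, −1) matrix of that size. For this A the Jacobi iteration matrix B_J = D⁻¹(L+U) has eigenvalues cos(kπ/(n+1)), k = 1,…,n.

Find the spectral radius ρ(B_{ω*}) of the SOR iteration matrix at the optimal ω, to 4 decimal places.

ρ_SOR = 0.7173

spectrum of D⁻¹(L+U) = {cos(kπ/19) : 1≤k≤18}; ρ_J = cos(π/19) = 0.9864.
√(1−ρ_J²) = |sin(π/19)| = 0.16459
So ω* = 2/1.16459 = 1.7173 (Young).
ρ(B_{ω*}) = ω*−1 = 0.7173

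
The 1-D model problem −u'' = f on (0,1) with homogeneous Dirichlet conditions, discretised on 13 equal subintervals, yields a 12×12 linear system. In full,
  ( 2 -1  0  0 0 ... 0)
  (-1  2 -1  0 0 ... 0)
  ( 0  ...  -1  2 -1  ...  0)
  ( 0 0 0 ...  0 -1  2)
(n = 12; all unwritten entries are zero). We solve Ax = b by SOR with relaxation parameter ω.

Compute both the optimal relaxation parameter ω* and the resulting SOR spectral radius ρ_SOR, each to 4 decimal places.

ω* = 1.6138, ρ_SOR = 0.6138

[ρ_J] n=12: ρ(B_J) = cos(π/(n+1)) = cos(π/13) = 0.9709.
root = sin(π/13) = 0.23932  (since 1−cos² = sin²).
ω* = 2 / (1 + 0.23932) = 2 / 1.23932 ≈ 1.6138.
Hence ρ(B_{ω*}) = 1.6138 − 1 = 0.6138.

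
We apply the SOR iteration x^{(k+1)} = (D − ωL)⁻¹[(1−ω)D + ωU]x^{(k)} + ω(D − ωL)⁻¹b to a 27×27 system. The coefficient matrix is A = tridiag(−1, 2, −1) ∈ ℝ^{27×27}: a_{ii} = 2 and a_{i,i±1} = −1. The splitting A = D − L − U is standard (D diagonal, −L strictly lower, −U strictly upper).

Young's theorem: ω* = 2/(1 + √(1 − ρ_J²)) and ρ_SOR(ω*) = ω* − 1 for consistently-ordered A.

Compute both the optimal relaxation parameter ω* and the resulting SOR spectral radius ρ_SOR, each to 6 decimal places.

ω* = 1.798619, ρ_SOR = 0.798619

ρ_J = max_k |cos(kπ/28)| = cos(π/28) = 0.993712
√(1−ρ_J²) simplifies to sin(π/28) = 0.1119645.
ω* = 2 / (1 + 0.1119645) = 2 / 1.1119645 ≈ 1.798619.
At ω = 1.798619 every |λ(B_ω)| = ω−1, so ρ_SOR = 0.798619.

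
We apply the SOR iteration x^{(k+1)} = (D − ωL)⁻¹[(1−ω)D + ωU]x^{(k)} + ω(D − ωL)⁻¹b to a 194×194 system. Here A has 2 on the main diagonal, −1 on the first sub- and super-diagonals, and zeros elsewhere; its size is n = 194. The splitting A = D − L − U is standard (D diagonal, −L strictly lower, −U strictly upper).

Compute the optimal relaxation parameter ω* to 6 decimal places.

ω* = 1.968291

B_J for the 194×194 system has eigenvalues cos(kπ/195); ρ_J = cos(π/195) = 0.999870.
root = sin(π/195) = 0.0161100  (since 1−cos² = sin²).
Young: ω* = 2/(1+√(1−ρ_J²)) = 2/(1+0.0161100) = 2/1.0161100 = 1.968291.
ρ(B_{ω*}) = ω*−1 = 0.968291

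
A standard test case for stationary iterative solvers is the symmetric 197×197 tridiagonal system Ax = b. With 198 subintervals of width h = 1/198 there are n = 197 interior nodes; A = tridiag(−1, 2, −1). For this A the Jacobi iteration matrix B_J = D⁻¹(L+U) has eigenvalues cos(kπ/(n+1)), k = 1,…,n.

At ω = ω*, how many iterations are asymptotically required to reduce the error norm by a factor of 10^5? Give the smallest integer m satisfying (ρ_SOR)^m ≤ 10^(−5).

m = 363

n=197: λ(B_J) = 1 − λ(A)/2 = cos(kπ/198); k=1 gives ρ_J = 0.9998741.
√(1 − cos²(π/198)) = sin(π/198) ≈ 0.0158660.
ω* = 2/(1 + 0.0158660) = 2/1.0158660 = 1.9687636.
ρ_SOR = ω* − 1 = 1.9687636 − 1 = 0.9687636.
ρ_SOR^m ≤ 10^(−5) ⇔ m ≥ 5·ln10/(−ln 0.9687636) = 11.5129/0.0317347 = 362.786; m = ⌈362.786⌉ = 363.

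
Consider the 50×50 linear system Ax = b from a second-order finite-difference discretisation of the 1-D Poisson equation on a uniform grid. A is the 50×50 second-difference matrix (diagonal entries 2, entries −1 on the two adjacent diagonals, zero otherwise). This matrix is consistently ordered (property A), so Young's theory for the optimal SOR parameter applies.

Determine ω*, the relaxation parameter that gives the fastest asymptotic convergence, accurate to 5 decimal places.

ω* = 1.88402

½·tridiag(1,0,1) at n=50: λ_k = cos(kπ/51); max |λ| at k=1 ⇒ ρ_J = cos(π/51) ≈ 0.99810.
1 − cos²(π/51) = sin²(π/51) ⇒ √(1−ρ_J²) = sin(π/51) = 0.061561.
[ω*] 2 ÷ (1 + 0.061561) = 2 ÷ 1.061561 = 1.88402.
and ρ(B_{ω*}) = 1.88402 − 1 = 0.88402.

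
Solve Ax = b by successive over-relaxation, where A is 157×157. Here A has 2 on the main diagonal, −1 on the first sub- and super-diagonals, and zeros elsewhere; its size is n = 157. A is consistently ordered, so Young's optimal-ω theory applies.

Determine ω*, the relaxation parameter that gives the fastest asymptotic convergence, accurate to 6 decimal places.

ρ_J = max_k |cos(kπ/158)| = cos(π/158) = 0.999802
√(1−ρ_J²) = |sin(π/158)| = 0.0198822
Young: ω* = 2/(1+√(1−ρ_J²)) = 2/(1+0.0198822) = 2/1.0198822 = 1.961011.
Hence ρ(B_{ω*}) = 1.961011 − 1 = 0.961011.

ω* = 1.961011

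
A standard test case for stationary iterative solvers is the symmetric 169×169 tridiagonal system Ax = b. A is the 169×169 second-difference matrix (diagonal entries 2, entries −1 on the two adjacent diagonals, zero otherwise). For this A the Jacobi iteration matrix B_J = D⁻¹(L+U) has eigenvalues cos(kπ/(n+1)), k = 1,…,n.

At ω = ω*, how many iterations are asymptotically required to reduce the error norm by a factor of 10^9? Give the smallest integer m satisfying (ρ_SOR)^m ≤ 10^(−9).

m = 561

B_J for the 169×169 system has eigenvalues cos(kπ/170); ρ_J = cos(π/170) = 0.9998293.
1 − cos²(π/170) = sin²(π/170) ⇒ √(1−ρ_J²) = sin(π/170) = 0.0184789.
Young: ω* = 2/(1+√(1−ρ_J²)) = 2/(1+0.0184789) = 2/1.0184789 = 1.9637127.
ρ(B_{ω*}) = ω*−1 = 0.9637127
(0.9637127)^m ≤ 10^{−9}  ⇒  m·ln(0.9637127) ≤ −9·ln10  ⇒  m ≥ 560.663  ⇒  m = 561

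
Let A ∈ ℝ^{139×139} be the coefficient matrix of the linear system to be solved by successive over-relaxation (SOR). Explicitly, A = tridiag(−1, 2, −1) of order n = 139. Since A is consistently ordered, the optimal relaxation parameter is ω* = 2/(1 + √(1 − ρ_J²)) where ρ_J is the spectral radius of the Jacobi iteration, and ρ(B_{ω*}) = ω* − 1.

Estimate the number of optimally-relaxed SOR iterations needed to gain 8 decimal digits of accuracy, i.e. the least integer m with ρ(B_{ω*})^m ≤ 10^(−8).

ρ_J = max_k |cos(kπ/140)| = cos(π/140) = 0.9997482
√(1−ρ_J²) simplifies to sin(π/140) = 0.0224381.
ω* = 2/(1+0.0224381) = 1.9561086
and ρ(B_{ω*}) = 1.9561086 − 1 = 0.9561086.
8·ln10 = 18.4207; −ln(0.9561086) = 0.0448838; m = ⌈18.4207/0.0448838⌉ = ⌈410.409⌉ = 411.

m = 411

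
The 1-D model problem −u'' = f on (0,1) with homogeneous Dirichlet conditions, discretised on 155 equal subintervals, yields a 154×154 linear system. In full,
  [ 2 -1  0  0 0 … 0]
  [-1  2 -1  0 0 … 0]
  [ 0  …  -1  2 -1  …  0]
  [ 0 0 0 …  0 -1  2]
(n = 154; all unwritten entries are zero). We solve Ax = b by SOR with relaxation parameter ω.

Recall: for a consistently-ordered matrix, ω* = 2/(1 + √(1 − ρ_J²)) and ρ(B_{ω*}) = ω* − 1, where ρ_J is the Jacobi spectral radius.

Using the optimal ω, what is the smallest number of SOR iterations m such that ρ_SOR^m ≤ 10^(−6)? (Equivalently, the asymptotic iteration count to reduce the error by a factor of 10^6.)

m = 341

½·tridiag(1,0,1) at n=154: λ_k = cos(kπ/155); max |λ| at k=1 ⇒ ρ_J = cos(π/155) ≈ 0.9997946.
√(1−ρ_J²) simplifies to sin(π/155) = 0.0202670.
[ω*] 2 ÷ (1 + 0.0202670) = 2 ÷ 1.0202670 = 1.9602712.
At ω = 1.9602712 every |λ(B_ω)| = ω−1, so ρ_SOR = 0.9602712.
m ≥ 6·ln10 / (−ln 0.9602712) = 340.791; smallest integer m = 341.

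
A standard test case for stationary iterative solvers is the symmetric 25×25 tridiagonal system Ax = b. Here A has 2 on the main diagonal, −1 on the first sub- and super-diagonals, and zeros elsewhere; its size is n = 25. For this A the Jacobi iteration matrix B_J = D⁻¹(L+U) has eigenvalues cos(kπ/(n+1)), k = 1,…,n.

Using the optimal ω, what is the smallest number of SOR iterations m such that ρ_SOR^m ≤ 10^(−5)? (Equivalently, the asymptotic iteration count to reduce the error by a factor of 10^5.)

m = 48

½·tridiag(1,0,1) at n=25: λ_k = cos(kπ/26); max |λ| at k=1 ⇒ ρ_J = cos(π/26) ≈ 0.9927089.
√(1−ρ_J²) simplifies to sin(π/26) = 0.1205367.
ω* = 2/(1+0.1205367) = 1.7848590
ρ_SOR = ω* − 1 ≈ 0.7848590.
For 5 digits: m = 5·ln10 / (−ln 0.7848590) = 11.5129/0.242251 = 47.525; round up → m = 48.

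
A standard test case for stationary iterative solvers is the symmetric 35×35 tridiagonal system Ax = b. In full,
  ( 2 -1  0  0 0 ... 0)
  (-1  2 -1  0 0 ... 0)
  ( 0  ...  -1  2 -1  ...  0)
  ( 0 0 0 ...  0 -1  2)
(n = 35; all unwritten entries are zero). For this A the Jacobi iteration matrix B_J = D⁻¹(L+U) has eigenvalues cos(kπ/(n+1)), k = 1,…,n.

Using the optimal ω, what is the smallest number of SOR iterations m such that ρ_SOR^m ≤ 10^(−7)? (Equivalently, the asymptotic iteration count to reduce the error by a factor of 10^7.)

m = 93

[ρ_J] n=35: ρ(B_J) = cos(π/(n+1)) = cos(π/36) = 0.9961947.
√(1 − cos²(π/36)) = sin(π/36) ≈ 0.0871557.
Young: ω* = 2/(1+√(1−ρ_J²)) = 2/(1+0.0871557) = 2/1.0871557 = 1.8396629.
ρ_SOR = ω* − 1 = 1.8396629 − 1 = 0.8396629.
m ≥ 7·ln10 / (−ln 0.8396629) = 92.233; smallest integer m = 93.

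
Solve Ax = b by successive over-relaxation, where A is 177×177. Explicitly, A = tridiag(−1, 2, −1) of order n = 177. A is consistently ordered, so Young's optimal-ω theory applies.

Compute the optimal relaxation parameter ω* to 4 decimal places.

ω* = 1.9653

[ρ_J] n=177: ρ(B_J) = cos(π/(n+1)) = cos(π/178) = 0.9998.
root = sin(π/178) = 0.01765  (since 1−cos² = sin²).
[ω*] 2 ÷ (1 + 0.01765) = 2 ÷ 1.01765 = 1.9653.
ρ(B_{ω*}) = ω*−1 = 0.9653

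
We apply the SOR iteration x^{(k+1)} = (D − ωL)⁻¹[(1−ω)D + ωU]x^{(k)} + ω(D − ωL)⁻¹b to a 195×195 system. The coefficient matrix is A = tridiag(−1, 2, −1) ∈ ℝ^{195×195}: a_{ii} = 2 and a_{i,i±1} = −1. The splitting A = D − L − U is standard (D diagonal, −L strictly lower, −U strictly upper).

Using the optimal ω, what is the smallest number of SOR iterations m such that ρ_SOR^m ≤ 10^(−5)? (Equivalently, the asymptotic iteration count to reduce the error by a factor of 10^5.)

spectrum of D⁻¹(L+U) = {cos(kπ/196) : 1≤k≤195}; ρ_J = cos(π/196) = 0.9998715.
root = sin(π/196) = 0.0160278  (since 1−cos² = sin²).
ω* = 2/(1 + 0.0160278) = 2/1.0160278 = 1.9684501.
ρ_SOR = ω* − 1 = 1.9684501 − 1 = 0.9684501.
Need (0.9684501)^m ≤ 10^(−5): m ≥ 5·ln10/|ln 0.9684501| = 11.5129/0.0320583 = 359.124 ⇒ m = 360.

m = 360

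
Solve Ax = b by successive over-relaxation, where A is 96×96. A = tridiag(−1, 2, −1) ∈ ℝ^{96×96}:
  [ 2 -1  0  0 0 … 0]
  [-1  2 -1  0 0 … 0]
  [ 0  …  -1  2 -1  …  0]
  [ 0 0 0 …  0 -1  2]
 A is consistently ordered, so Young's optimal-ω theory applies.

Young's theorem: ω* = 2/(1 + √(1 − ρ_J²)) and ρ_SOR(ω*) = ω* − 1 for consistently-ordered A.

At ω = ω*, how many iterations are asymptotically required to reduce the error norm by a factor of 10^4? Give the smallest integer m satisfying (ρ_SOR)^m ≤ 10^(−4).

m = 143

B_J for the 96×96 system has eigenvalues cos(kπ/97); ρ_J = cos(π/97) = 0.9994756.
√(1−ρ_J²) = |sin(π/97)| = 0.0323819
Then 2/(1+√(1−ρ_J²)) = 2/(1+0.0323819); ω* = 2/1.0323819 = 1.9372676.
ρ_SOR = ω* − 1 = 1.9372676 − 1 = 0.9372676.
ρ_SOR^m ≤ 10^(−4) ⇔ m ≥ 4·ln10/(−ln 0.9372676) = 9.21034/0.0647864 = 142.165; m = ⌈142.165⌉ = 143.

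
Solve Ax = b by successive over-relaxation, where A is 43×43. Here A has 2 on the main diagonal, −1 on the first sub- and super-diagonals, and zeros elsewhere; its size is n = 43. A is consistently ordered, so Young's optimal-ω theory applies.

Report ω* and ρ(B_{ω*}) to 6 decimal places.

ω* = 1.866822, ρ_SOR = 0.866822

With n=43, ρ(Jacobi) = cos(π/44) = 0.997452.
√(1−ρ_J²) simplifies to sin(π/44) = 0.0713392.
ω* = 2/(1+0.0713392) = 1.866822
[ρ_SOR] ω* − 1 = 0.866822.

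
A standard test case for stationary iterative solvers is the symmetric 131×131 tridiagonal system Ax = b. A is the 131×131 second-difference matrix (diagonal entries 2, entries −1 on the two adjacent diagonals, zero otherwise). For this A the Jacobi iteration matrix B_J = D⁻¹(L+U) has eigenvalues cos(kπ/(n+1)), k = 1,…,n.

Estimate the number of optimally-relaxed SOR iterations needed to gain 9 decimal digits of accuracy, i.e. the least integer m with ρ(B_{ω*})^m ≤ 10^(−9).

n=131: λ(B_J) = 1 − λ(A)/2 = cos(kπ/132); k=1 gives ρ_J = 0.9997168.
√(1−ρ_J²) simplifies to sin(π/132) = 0.0237977.
[ω*] 2 ÷ (1 + 0.0237977) = 2 ÷ 1.0237977 = 1.9535109.
Hence ρ(B_{ω*}) = 1.9535109 − 1 = 0.9535109.
(0.9535109)^m ≤ 10^{−9}  ⇒  m·ln(0.9535109) ≤ −9·ln10  ⇒  m ≥ 435.323  ⇒  m = 436

m = 436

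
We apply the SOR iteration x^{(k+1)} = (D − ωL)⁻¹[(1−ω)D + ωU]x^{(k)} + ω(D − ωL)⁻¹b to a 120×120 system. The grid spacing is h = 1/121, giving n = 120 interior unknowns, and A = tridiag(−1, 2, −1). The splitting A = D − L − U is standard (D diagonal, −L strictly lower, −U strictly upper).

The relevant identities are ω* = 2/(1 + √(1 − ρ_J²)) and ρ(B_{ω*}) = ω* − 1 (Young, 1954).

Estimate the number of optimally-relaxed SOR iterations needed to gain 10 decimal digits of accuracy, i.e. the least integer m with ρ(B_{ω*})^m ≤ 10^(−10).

m = 444

½·tridiag(1,0,1) at n=120: λ_k = cos(kπ/121); max |λ| at k=1 ⇒ ρ_J = cos(π/121) ≈ 0.9996630.
root = sin(π/121) = 0.0259607  (since 1−cos² = sin²).
Young: ω* = 2/(1+√(1−ρ_J²)) = 2/(1+0.0259607) = 2/1.0259607 = 1.9493924.
At ω = 1.9493924 every |λ(B_ω)| = ω−1, so ρ_SOR = 0.9493924.
10·ln10 = 23.0259; −ln(0.9493924) = 0.0519331; m = ⌈23.0259/0.0519331⌉ = ⌈443.376⌉ = 444.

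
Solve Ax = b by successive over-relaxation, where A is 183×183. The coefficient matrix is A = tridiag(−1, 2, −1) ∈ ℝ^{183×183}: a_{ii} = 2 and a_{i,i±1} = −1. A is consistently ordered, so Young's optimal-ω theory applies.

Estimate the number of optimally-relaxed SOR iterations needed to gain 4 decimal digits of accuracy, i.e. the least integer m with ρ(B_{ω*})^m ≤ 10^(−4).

B_J for the 183×183 system has eigenvalues cos(kπ/184); ρ_J = cos(π/184) = 0.9998542.
1 − cos²(π/184) = sin²(π/184) ⇒ √(1−ρ_J²) = sin(π/184) = 0.0170730.
ω* = 2/(1 + 0.0170730) = 2/1.0170730 = 1.9664272.
[ρ_SOR] ω* − 1 = 0.9664272.
m ≥ 4·ln10 / (−ln 0.9664272) = 269.708; smallest integer m = 270.

m = 270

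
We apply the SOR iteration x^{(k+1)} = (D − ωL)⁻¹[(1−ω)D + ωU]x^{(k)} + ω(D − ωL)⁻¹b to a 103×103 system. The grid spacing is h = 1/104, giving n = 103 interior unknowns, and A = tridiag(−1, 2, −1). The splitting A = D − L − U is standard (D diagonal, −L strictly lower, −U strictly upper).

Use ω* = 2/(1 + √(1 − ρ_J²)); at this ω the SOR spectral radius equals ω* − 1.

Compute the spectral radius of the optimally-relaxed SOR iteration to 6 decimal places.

ρ_J = max_k |cos(kπ/104)| = cos(π/104) = 0.999544
√(1−ρ_J²) simplifies to sin(π/104) = 0.0302030.
ω* = 2/(1+0.0302030) = 1.941365
Hence ρ(B_{ω*}) = 1.941365 − 1 = 0.941365.

ρ_SOR = 0.941365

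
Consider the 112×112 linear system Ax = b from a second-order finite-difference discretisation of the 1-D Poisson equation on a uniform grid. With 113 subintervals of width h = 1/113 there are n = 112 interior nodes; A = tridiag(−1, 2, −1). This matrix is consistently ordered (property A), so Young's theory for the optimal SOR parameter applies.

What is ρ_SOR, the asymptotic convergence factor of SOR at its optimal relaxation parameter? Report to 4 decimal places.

ρ_SOR = 0.9459

spectrum of D⁻¹(L+U) = {cos(kπ/113) : 1≤k≤112}; ρ_J = cos(π/113) = 0.9996.
√(1−ρ_J²) simplifies to sin(π/113) = 0.02780.
Then 2/(1+√(1−ρ_J²)) = 2/(1+0.02780); ω* = 2/1.02780 = 1.9459.
At ω = 1.9459 every |λ(B_ω)| = ω−1, so ρ_SOR = 0.9459.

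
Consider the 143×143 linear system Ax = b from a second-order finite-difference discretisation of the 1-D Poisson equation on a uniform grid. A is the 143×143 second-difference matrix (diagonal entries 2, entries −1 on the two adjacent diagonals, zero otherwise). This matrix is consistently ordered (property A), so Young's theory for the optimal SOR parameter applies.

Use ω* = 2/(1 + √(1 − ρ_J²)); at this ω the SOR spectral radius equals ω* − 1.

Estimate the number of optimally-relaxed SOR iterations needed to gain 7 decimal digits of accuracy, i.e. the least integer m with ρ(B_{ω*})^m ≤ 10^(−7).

B_J for the 143×143 system has eigenvalues cos(kπ/144); ρ_J = cos(π/144) = 0.9997620.
√(1−ρ_J²) = |sin(π/144)| = 0.0218149
ω* = 2 / (1 + 0.0218149) = 2 / 1.0218149 ≈ 1.9573017.
ρ(B_{ω*}) = ω*−1 = 0.9573017
ρ_SOR^m ≤ 10^(−7) ⇔ m ≥ 7·ln10/(−ln 0.9573017) = 16.1181/0.0436367 = 369.370; m = ⌈369.370⌉ = 370.

m = 370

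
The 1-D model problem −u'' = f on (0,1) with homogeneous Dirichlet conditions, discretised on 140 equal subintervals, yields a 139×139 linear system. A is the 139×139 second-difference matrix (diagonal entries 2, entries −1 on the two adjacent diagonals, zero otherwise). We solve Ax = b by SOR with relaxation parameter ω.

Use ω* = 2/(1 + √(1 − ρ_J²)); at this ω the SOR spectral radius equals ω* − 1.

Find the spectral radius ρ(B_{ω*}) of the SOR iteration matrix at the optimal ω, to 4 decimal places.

[ρ_J] n=139: ρ(B_J) = cos(π/(n+1)) = cos(π/140) = 0.9997.
root = sin(π/140) = 0.02244  (since 1−cos² = sin²).
Young: ω* = 2/(1+√(1−ρ_J²)) = 2/(1+0.02244) = 2/1.02244 = 1.9561.
ρ(B_{ω*}) = ω*−1 = 0.9561

ρ_SOR = 0.9561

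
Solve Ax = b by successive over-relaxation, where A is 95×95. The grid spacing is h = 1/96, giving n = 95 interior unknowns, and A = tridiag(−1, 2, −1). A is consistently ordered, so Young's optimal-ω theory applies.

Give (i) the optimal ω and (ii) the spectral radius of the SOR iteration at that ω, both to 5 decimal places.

ω* = 1.93664, ρ_SOR = 0.93664

½·tridiag(1,0,1) at n=95: λ_k = cos(kπ/96); max |λ| at k=1 ⇒ ρ_J = cos(π/96) ≈ 0.99946.
√(1−ρ_J²) simplifies to sin(π/96) = 0.032719.
ω* = 2 / (1 + 0.032719) = 2 / 1.032719 ≈ 1.93664.
[ρ_SOR] ω* − 1 = 0.93664.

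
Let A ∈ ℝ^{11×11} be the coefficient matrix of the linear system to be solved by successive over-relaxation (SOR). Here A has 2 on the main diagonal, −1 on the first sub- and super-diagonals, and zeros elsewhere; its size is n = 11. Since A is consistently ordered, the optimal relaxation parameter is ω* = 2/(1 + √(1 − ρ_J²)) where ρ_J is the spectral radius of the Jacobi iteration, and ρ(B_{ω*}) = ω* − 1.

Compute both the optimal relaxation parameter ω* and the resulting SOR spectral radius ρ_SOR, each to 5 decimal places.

ω* = 1.58879, ρ_SOR = 0.58879

½·tridiag(1,0,1) at n=11: λ_k = cos(kπ/12); max |λ| at k=1 ⇒ ρ_J = cos(π/12) ≈ 0.96593.
√(1−ρ_J²) = |sin(π/12)| = 0.258819
Young: ω* = 2/(1+√(1−ρ_J²)) = 2/(1+0.258819) = 2/1.258819 = 1.58879.
ρ(B_{ω*}) = ω*−1 = 0.58879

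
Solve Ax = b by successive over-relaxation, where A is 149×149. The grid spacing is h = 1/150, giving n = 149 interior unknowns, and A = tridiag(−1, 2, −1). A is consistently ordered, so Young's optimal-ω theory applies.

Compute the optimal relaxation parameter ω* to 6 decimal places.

ω* = 1.958974

B_J for the 149×149 system has eigenvalues cos(kπ/150); ρ_J = cos(π/150) = 0.999781.
√(1−ρ_J²) = |sin(π/150)| = 0.0209424
So ω* = 2/1.0209424 = 1.958974 (Young).
and ρ(B_{ω*}) = 1.958974 − 1 = 0.958974.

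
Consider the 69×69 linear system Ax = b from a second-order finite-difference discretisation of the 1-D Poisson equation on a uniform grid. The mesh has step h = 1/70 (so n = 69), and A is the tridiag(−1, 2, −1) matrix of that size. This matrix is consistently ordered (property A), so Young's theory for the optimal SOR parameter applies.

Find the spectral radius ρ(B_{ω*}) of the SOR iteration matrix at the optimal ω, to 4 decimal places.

ρ_SOR = 0.9141

B_J for the 69×69 system has eigenvalues cos(kπ/70); ρ_J = cos(π/70) = 0.9990.
1 − cos²(π/70) = sin²(π/70) ⇒ √(1−ρ_J²) = sin(π/70) = 0.04486.
Then 2/(1+√(1−ρ_J²)) = 2/(1+0.04486); ω* = 2/1.04486 = 1.9141.
and ρ(B_{ω*}) = 1.9141 − 1 = 0.9141.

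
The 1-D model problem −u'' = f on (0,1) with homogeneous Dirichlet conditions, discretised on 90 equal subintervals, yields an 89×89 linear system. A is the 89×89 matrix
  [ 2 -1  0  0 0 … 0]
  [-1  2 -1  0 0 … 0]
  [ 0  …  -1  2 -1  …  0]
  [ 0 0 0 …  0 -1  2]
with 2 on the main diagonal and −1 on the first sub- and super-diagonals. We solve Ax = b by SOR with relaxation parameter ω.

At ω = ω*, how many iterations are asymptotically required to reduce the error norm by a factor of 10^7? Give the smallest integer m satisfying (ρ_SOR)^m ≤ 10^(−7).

B_J for the 89×89 system has eigenvalues cos(kπ/90); ρ_J = cos(π/90) = 0.9993908.
√(1−ρ_J²) simplifies to sin(π/90) = 0.0348995.
Young: ω* = 2/(1+√(1−ρ_J²)) = 2/(1+0.0348995) = 2/1.0348995 = 1.9325548.
At ω = 1.9325548 every |λ(B_ω)| = ω−1, so ρ_SOR = 0.9325548.
m ≥ 7·ln10 / (−ln 0.9325548) = 230.828; smallest integer m = 231.

m = 231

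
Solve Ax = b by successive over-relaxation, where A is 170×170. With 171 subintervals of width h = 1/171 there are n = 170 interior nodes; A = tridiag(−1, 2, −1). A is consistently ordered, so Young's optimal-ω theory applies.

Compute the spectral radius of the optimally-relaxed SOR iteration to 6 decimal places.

ρ_SOR = 0.963921

n=170: λ(B_J) = 1 − λ(A)/2 = cos(kπ/171); k=1 gives ρ_J = 0.999831.
√(1−ρ_J²) = |sin(π/171)| = 0.0183709
Young: ω* = 2/(1+√(1−ρ_J²)) = 2/(1+0.0183709) = 2/1.0183709 = 1.963921.
Hence ρ(B_{ω*}) = 1.963921 − 1 = 0.963921.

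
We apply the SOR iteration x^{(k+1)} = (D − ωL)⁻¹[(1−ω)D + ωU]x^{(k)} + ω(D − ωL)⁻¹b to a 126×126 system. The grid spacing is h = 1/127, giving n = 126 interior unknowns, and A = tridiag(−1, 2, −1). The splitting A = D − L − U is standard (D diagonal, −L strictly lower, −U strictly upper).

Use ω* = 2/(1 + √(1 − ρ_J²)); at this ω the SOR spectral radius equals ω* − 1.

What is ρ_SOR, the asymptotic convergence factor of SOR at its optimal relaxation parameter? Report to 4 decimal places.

B_J for the 126×126 system has eigenvalues cos(kπ/127); ρ_J = cos(π/127) = 0.9997.
√(1−ρ_J²) simplifies to sin(π/127) = 0.02473.
Then 2/(1+√(1−ρ_J²)) = 2/(1+0.02473); ω* = 2/1.02473 = 1.9517.
ρ(B_{ω*}) = ω*−1 = 0.9517

ρ_SOR = 0.9517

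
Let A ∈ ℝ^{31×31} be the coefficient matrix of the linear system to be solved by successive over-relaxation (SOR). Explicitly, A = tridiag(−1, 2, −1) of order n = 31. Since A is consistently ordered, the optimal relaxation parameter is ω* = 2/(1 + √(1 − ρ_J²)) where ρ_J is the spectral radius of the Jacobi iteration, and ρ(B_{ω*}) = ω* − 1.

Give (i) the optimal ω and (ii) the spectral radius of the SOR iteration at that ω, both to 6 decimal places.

ω* = 1.821465, ρ_SOR = 0.821465

½·tridiag(1,0,1) at n=31: λ_k = cos(kπ/32); max |λ| at k=1 ⇒ ρ_J = cos(π/32) ≈ 0.995185.
√(1−ρ_J²) = |sin(π/32)| = 0.0980171
Then 2/(1+√(1−ρ_J²)) = 2/(1+0.0980171); ω* = 2/1.0980171 = 1.821465.
Hence ρ(B_{ω*}) = 1.821465 − 1 = 0.821465.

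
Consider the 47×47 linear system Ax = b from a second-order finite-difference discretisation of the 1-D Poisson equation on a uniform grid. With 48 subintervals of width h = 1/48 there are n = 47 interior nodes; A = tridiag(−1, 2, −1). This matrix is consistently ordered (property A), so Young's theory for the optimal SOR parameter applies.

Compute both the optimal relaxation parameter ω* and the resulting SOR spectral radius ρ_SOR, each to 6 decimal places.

spectrum of D⁻¹(L+U) = {cos(kπ/48) : 1≤k≤47}; ρ_J = cos(π/48) = 0.997859.
1 − cos²(π/48) = sin²(π/48) ⇒ √(1−ρ_J²) = sin(π/48) = 0.0654031.
ω* = 2/(1 + 0.0654031) = 2/1.0654031 = 1.877224.
At ω = 1.877224 every |λ(B_ω)| = ω−1, so ρ_SOR = 0.877224.

ω* = 1.877224, ρ_SOR = 0.877224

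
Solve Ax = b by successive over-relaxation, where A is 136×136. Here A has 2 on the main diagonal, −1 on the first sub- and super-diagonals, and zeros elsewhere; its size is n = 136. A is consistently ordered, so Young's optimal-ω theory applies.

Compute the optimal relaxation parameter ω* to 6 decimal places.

½·tridiag(1,0,1) at n=136: λ_k = cos(kπ/137); max |λ| at k=1 ⇒ ρ_J = cos(π/137) ≈ 0.999737.
1 − cos²(π/137) = sin²(π/137) ⇒ √(1−ρ_J²) = sin(π/137) = 0.0229293.
ω* = 2 / (1 + 0.0229293) = 2 / 1.0229293 ≈ 1.955169.
Hence ρ(B_{ω*}) = 1.955169 − 1 = 0.955169.

ω* = 1.955169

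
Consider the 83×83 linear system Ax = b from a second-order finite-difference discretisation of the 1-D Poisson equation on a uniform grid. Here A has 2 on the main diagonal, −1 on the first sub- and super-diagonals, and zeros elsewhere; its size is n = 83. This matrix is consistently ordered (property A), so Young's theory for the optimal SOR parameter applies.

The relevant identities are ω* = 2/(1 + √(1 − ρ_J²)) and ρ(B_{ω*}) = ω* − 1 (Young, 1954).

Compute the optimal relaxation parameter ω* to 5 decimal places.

ω* = 1.92791

spectrum of D⁻¹(L+U) = {cos(kπ/84) : 1≤k≤83}; ρ_J = cos(π/84) = 0.99930.
√(1 − cos²(π/84)) = sin(π/84) ≈ 0.037391.
[ω*] 2 ÷ (1 + 0.037391) = 2 ÷ 1.037391 = 1.92791.
ρ_SOR = ω* − 1 = 1.92791 − 1 = 0.92791.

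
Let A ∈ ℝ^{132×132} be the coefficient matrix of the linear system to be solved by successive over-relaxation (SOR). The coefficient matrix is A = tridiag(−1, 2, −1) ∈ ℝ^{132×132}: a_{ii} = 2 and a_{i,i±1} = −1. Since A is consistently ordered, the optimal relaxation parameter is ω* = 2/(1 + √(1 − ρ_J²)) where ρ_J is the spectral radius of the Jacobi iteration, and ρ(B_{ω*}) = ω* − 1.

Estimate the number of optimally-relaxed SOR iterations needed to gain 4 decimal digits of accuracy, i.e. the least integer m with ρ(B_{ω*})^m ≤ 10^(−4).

[ρ_J] n=132: ρ(B_J) = cos(π/(n+1)) = cos(π/133) = 0.9997210.
√(1−ρ_J²) = |sin(π/133)| = 0.0236188
[ω*] 2 ÷ (1 + 0.0236188) = 2 ÷ 1.0236188 = 1.9538524.
[ρ_SOR] ω* − 1 = 0.9538524.
For 4 digits: m = 4·ln10 / (−ln 0.9538524) = 9.21034/0.0472463 = 194.943; round up → m = 195.

m = 195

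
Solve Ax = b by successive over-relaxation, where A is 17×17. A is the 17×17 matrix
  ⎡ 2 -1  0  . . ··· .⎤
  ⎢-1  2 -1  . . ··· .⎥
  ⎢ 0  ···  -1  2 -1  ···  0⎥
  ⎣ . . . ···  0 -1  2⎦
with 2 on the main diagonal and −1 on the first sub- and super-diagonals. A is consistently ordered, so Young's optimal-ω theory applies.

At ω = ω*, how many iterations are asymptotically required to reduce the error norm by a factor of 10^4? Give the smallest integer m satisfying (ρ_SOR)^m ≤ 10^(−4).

m = 27

n=17: λ(B_J) = 1 − λ(A)/2 = cos(kπ/18); k=1 gives ρ_J = 0.9848078.
root = sin(π/18) = 0.1736482  (since 1−cos² = sin²).
Young: ω* = 2/(1+√(1−ρ_J²)) = 2/(1+0.1736482) = 2/1.1736482 = 1.7040882.
and ρ(B_{ω*}) = 1.7040882 − 1 = 0.7040882.
Need (0.7040882)^m ≤ 10^(−4): m ≥ 4·ln10/|ln 0.7040882| = 9.21034/0.350852 = 26.251 ⇒ m = 27.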